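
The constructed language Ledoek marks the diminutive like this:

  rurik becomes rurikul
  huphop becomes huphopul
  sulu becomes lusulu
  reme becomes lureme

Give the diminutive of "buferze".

rurik and reme both begin with r- yet inflect differently (rurikul, lureme), so the first letter is not what conditions the rule; whether the stem ends in a vowel or a consonant is.
"buferze" ends in a vowel. The stems ending in a vowel (sulu → lusulu, reme → lureme) add the prefix lu-.
The other pattern: stems ending in a consonant add -ul.
So buferze → lubuferze.

lubuferze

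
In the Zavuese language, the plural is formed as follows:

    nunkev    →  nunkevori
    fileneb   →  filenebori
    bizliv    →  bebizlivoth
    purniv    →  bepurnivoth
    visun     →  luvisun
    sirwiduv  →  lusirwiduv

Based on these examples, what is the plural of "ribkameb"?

ribkamebori

nunkev and bizliv both end in -v yet inflect differently (nunkevori, bebizlivoth), so the final letter is not what conditions the rule; the last vowel is.
"ribkameb" has last vowel 'e'. The stems whose last vowel is 'e' (nunkev → nunkevori, fileneb → filenebori) add -ori.
So ribkameb → ribkamebori.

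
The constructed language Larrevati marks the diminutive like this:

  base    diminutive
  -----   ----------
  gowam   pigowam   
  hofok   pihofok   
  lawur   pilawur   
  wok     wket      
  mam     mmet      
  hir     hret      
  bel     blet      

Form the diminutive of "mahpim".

hofok and wok both end in -k yet inflect differently (pihofok, wket), so the final letter is not what conditions the rule; the number of vowels is.
"mahpim" has 2 vowels. The stems with 2 vowels (gowam → pigowam, hofok → pihofok, lawur → pilawur) add the prefix pi-.
The other pattern: stems with 1 vowel delete the last vowel and add -et.
So mahpim → pimahpim.

pimahpim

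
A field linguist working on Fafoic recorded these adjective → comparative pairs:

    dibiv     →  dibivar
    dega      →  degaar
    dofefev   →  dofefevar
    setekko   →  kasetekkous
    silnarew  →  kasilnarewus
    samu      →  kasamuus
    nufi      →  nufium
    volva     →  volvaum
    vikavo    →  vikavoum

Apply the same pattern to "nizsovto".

nizsovtoum

"nizsovto" begins with n-. The one such stem in the data (nufi → nufium) adds -um, so the same rule applies.
So nizsovto → nizsovtoum.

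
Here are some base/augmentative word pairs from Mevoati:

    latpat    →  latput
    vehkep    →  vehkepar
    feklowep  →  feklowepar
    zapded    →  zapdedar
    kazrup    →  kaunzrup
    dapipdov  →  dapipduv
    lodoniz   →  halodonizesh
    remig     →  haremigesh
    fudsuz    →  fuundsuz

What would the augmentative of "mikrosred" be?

lodoniz and fudsuz both end in -z yet inflect differently (halodonizesh, fuundsuz), so the final letter is not what conditions the rule; the last vowel is.
"mikrosred" has last vowel 'e'. The stems whose last vowel is 'e' (vehkep → vehkepar, feklowep → feklowepar, zapded → zapdedar) add -ar.
The other patterns: stems whose last vowel is 'i' add ha- … -esh around the stem; stems whose last vowel is 'u' insert -un- after the first vowel; stems whose last vowel is 'a' or 'o' change the last vowel to 'u'.
So mikrosred → mikrosredar.

mikrosredar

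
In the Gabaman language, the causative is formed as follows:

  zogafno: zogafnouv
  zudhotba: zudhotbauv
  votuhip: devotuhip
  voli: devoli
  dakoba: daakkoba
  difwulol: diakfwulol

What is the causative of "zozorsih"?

zozorsihuv

"zozorsih" begins with z-. The stems beginning with z- (zudhotba → zudhotbauv, zogafno → zogafnouv) add -uv.
The other patterns: stems beginning with d- insert -ak- after the first vowel; stems beginning with v- add the prefix de-.
So zozorsih → zozorsihuv.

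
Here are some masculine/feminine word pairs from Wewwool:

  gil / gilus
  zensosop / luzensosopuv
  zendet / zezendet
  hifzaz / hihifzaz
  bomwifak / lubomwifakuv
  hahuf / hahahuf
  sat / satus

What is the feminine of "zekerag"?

"zekerag" has 3 vowels. The stems with 3 vowels (zensosop → luzensosopuv, bomwifak → lubomwifakuv) add lu- … -uv around the stem.
The other patterns: stems with 1 vowel add -us; stems with 2 vowels repeat the first consonant+vowel as a prefix.
So zekerag → luzekeraguv.

luzekeraguv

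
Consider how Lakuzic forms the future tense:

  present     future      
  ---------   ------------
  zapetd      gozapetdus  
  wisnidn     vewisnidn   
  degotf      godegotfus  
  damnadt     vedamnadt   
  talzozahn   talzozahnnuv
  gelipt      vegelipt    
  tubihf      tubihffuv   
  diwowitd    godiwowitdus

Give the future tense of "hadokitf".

gohadokitfus

degotf and tubihf both end in -f yet inflect differently (godegotfus, tubihffuv), so the final letter is not what conditions the rule; the second-to-last letter is.
"hadokitf" has second-to-last letter 't'. The stems whose second-to-last letter is 't' (degotf → godegotfus, zapetd → gozapetdus, diwowitd → godiwowitdus) add go- … -us around the stem.
The other patterns: stems whose second-to-last letter is 'd' or 'p' add the prefix ve-; stems whose second-to-last letter is 'h' double the final consonant and add -uv.
So hadokitf → gohadokitfus.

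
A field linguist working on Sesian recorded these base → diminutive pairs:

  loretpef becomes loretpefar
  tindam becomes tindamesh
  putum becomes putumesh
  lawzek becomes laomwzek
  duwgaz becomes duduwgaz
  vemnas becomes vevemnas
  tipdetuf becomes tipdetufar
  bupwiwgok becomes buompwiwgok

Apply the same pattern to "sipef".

sipefar

lawzek and loretpef both have last vowel 'e' yet inflect differently (laomwzek, loretpefar), so the last vowel is not what conditions the rule; the final letter is.
"sipef" ends in -f. The stems ending in -f (loretpef → loretpefar, tipdetuf → tipdetufar) add -ar.
The other patterns: stems ending in -m add -esh; stems ending in -k insert -om- after the first vowel; stems ending in -s or -z repeat the first consonant+vowel as a prefix.
So sipef → sipefar.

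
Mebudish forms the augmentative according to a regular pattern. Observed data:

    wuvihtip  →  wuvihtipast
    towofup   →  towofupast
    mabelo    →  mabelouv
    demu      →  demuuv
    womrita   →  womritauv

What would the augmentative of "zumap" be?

"zumap" ends in a consonant. The stems ending in a consonant (wuvihtip → wuvihtipast, towofup → towofupast) add -ast.
The other pattern: stems ending in a vowel add -uv.
So zumap → zumapast.

zumapast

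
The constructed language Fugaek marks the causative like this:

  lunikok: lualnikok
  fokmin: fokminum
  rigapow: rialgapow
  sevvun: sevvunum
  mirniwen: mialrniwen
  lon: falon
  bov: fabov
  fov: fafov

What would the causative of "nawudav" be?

lon and sevvun both end in -n yet inflect differently (falon, sevvunum), so the final letter is not what conditions the rule; the number of vowels is.
"nawudav" has 3 vowels. The stems with 3 vowels (lunikok → lualnikok, mirniwen → mialrniwen, rigapow → rialgapow) insert -al- after the first vowel.
The other patterns: stems with 1 vowel add the prefix fa-; stems with 2 vowels add -um.
So nawudav → naalwudav.

naalwudav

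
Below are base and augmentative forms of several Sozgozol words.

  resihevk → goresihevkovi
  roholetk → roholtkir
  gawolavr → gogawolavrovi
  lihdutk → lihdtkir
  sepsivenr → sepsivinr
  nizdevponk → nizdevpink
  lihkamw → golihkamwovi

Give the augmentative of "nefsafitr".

roholetk and nizdevponk both end in -k yet inflect differently (roholtkir, nizdevpink), so the final letter is not what conditions the rule; the second-to-last letter is.
"nefsafitr" has second-to-last letter 't'. The stems whose second-to-last letter is 't' (roholetk → roholtkir, lihdutk → lihdtkir) delete the last vowel and add -ir.
So nefsafitr → nefsaftrir.

nefsaftrir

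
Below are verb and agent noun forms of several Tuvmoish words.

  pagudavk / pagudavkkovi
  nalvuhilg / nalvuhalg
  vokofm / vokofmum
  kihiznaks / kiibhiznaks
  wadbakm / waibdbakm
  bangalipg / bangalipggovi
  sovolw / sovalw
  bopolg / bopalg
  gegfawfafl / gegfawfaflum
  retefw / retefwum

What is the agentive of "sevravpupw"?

"sevravpupw" has second-to-last letter 'p'. The one such stem in the data (bangalipg → bangalipggovi) doubles the final consonant and adds -ovi (as does pagudavk), so the same rule applies.
The other patterns: stems whose second-to-last letter is 'k' insert -ib- after the first vowel; stems whose second-to-last letter is 'f' add -um; stems whose second-to-last letter is 'l' change the last vowel to 'a'.
So sevravpupw → sevravpupwwovi.

sevravpupwwovi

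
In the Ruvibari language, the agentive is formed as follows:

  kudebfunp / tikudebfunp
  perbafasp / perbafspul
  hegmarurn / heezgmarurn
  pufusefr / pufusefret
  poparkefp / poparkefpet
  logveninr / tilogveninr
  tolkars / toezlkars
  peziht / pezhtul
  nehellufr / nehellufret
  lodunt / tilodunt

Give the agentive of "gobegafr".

pufusefr and logveninr both end in -r yet inflect differently (pufusefret, tilogveninr), so the final letter is not what conditions the rule; the second-to-last letter is.
"gobegafr" has second-to-last letter 'f'. The stems whose second-to-last letter is 'f' (pufusefr → pufusefret, nehellufr → nehellufret, poparkefp → poparkefpet) add -et.
The other patterns: stems whose second-to-last letter is 'r' insert -ez- after the first vowel; stems whose second-to-last letter is 'n' add the prefix ti-; stems whose second-to-last letter is 'h' or 's' delete the last vowel and add -ul.
So gobegafr → gobegafret.

gobegafret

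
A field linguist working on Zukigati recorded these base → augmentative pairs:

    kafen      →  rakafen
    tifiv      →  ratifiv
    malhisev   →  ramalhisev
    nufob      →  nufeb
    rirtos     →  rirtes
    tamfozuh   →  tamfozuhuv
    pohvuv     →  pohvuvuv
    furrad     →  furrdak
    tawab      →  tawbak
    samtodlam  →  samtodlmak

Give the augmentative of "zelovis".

tifiv and pohvuv both end in -v yet inflect differently (ratifiv, pohvuvuv), so the final letter is not what conditions the rule; the last vowel is.
"zelovis" has last vowel 'i'. The one such stem in the data (tifiv → ratifiv) adds the prefix ra-, so the same rule applies.
So zelovis → razelovis.

razelovis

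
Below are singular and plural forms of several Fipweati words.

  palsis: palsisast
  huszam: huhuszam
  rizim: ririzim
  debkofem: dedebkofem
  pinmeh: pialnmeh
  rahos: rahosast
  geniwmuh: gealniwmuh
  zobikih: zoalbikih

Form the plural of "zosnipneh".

rizim and palsis both have last vowel 'i' yet inflect differently (ririzim, palsisast), so the last vowel is not what conditions the rule; the final letter is.
"zosnipneh" ends in -h. The stems ending in -h (pinmeh → pialnmeh, geniwmuh → gealniwmuh, zobikih → zoalbikih) insert -al- after the first vowel.
So zosnipneh → zoalsnipneh.

zoalsnipneh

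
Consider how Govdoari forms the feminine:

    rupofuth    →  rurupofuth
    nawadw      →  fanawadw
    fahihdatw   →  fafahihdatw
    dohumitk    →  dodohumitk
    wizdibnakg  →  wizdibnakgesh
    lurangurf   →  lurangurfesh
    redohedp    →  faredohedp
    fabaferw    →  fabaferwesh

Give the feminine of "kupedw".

fakupedw

nawadw and fabaferw both end in -w yet inflect differently (fanawadw, fabaferwesh), so the final letter is not what conditions the rule; the second-to-last letter is.
"kupedw" has second-to-last letter 'd'. The stems whose second-to-last letter is 'd' (nawadw → fanawadw, redohedp → faredohedp) add the prefix fa-.
So kupedw → fakupedw.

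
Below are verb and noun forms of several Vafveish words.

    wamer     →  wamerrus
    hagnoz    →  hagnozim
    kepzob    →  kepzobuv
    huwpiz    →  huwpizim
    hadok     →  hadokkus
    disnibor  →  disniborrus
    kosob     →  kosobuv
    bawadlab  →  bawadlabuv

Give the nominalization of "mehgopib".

mehgopibuv

hagnoz and kosob both have last vowel 'o' yet inflect differently (hagnozim, kosobuv), so the last vowel is not what conditions the rule; the final letter is.
"mehgopib" ends in -b. The stems ending in -b (kosob → kosobuv, kepzob → kepzobuv, bawadlab → bawadlabuv) add -uv.
The other patterns: stems ending in -z add -im; stems ending in -k or -r double the final consonant and add -us.
So mehgopib → mehgopibuv.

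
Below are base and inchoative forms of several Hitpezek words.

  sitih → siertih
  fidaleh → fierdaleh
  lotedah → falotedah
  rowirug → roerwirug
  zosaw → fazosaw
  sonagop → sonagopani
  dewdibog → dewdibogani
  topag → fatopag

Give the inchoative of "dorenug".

doerrenug

dewdibog and topag both end in -g yet inflect differently (dewdibogani, fatopag), so the final letter is not what conditions the rule; the last vowel is.
"dorenug" has last vowel 'u'. The one such stem in the data (rowirug → roerwirug) inserts -er- after the first vowel (as do fidaleh, sitih), so the same rule applies.
The other patterns: stems whose last vowel is 'o' add -ani; stems whose last vowel is 'a' add the prefix fa-.
So dorenug → doerrenug.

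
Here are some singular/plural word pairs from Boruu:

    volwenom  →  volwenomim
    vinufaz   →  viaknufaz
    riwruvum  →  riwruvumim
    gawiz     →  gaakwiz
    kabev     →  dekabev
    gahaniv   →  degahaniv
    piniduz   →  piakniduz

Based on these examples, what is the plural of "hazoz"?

haakzoz

riwruvum and piniduz both have last vowel 'u' yet inflect differently (riwruvumim, piakniduz), so the last vowel is not what conditions the rule; the final letter is.
"hazoz" ends in -z. The stems ending in -z (piniduz → piakniduz, vinufaz → viaknufaz, gawiz → gaakwiz) insert -ak- after the first vowel.
So hazoz → haakzoz.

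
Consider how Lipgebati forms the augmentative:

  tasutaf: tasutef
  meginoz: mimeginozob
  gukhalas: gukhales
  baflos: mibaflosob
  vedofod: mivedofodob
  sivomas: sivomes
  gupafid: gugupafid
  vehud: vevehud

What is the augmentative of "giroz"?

sivomas and baflos both end in -s yet inflect differently (sivomes, mibaflosob), so the final letter is not what conditions the rule; the last vowel is.
"giroz" has last vowel 'o'. The stems whose last vowel is 'o' (vedofod → mivedofodob, baflos → mibaflosob, meginoz → mimeginozob) add mi- … -ob around the stem.
So giroz → migirozob.

migirozob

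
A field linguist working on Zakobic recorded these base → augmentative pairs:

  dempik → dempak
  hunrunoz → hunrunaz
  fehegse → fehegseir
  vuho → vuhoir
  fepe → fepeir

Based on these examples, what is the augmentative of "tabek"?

hunrunoz and vuho both have last vowel 'o' yet inflect differently (hunrunaz, vuhoir), so the last vowel is not what conditions the rule; whether the stem ends in a vowel or a consonant is.
"tabek" ends in a consonant. The stems ending in a consonant (dempik → dempak, hunrunoz → hunrunaz) change the last vowel to 'a'.
So tabek → tabak.

tabak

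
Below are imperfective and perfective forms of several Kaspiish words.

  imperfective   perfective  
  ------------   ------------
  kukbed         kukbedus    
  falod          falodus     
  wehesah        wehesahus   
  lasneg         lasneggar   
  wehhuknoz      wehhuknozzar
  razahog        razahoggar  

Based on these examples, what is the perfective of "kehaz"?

kukbed and lasneg both have last vowel 'e' yet inflect differently (kukbedus, lasneggar), so the last vowel is not what conditions the rule; the final letter is.
"kehaz" ends in -z. The one such stem in the data (wehhuknoz → wehhuknozzar) doubles the final consonant and adds -ar (as do lasneg, razahog), so the same rule applies.
The other pattern: stems ending in -d or -h add -us.
So kehaz → kehazzar.

kehazzar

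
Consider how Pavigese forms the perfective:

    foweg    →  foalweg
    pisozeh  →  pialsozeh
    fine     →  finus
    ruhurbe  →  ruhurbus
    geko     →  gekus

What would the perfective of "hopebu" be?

hopebus

pisozeh and ruhurbe both have last vowel 'e' yet inflect differently (pialsozeh, ruhurbus), so the last vowel is not what conditions the rule; whether the stem ends in a vowel or a consonant is.
"hopebu" ends in a vowel. The stems ending in a vowel (ruhurbe → ruhurbus, geko → gekus, fine → finus) drop the final letter and add -us.
So hopebu → hopebus.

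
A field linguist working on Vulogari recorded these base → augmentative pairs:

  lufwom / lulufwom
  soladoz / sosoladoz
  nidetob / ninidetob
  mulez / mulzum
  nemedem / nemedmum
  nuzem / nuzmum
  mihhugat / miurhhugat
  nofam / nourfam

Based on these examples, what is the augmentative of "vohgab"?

soladoz and mulez both end in -z yet inflect differently (sosoladoz, mulzum), so the final letter is not what conditions the rule; the last vowel is.
"vohgab" has last vowel 'a'. The stems whose last vowel is 'a' (mihhugat → miurhhugat, nofam → nourfam) insert -ur- after the first vowel.
The other patterns: stems whose last vowel is 'o' repeat the first consonant+vowel as a prefix; stems whose last vowel is 'e' delete the last vowel and add -um.
So vohgab → vourhgab.

vourhgab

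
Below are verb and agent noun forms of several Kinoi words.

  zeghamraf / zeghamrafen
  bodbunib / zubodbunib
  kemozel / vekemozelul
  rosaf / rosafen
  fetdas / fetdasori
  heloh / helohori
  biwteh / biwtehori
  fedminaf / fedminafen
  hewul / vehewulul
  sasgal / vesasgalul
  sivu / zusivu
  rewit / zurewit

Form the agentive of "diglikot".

zudiglikot

kemozel and biwteh both have last vowel 'e' yet inflect differently (vekemozelul, biwtehori), so the last vowel is not what conditions the rule; the final letter is.
"diglikot" ends in -t. The one such stem in the data (rewit → zurewit) adds the prefix zu-, so the same rule applies.
So diglikot → zudiglikot.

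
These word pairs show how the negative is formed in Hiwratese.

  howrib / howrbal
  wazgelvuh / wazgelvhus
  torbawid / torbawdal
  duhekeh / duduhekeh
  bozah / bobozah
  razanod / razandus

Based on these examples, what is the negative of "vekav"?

vevekav

razanod and torbawid both end in -d yet inflect differently (razandus, torbawdal), so the final letter is not what conditions the rule; the last vowel is.
"vekav" has last vowel 'a'. The one such stem in the data (bozah → bobozah) repeats the first consonant+vowel as a prefix (as does duhekeh), so the same rule applies.
The other patterns: stems whose last vowel is 'o' or 'u' delete the last vowel and add -us; stems whose last vowel is 'i' delete the last vowel and add -al.
So vekav → vevekav.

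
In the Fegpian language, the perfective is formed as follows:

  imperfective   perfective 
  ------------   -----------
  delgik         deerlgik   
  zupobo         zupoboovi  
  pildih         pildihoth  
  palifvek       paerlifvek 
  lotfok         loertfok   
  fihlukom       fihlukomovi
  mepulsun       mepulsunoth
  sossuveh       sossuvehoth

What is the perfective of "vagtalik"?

vaergtalik

"vagtalik" ends in -k. The stems ending in -k (delgik → deerlgik, lotfok → loertfok, palifvek → paerlifvek) insert -er- after the first vowel.
The other patterns: stems ending in -h or -n add -oth; stems ending in -m or -o add -ovi.
So vagtalik → vaergtalik.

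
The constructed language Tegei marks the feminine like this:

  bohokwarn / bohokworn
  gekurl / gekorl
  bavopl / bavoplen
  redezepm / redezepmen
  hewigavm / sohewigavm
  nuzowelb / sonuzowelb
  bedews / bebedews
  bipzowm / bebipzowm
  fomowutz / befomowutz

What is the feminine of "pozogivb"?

sopozogivb

"pozogivb" has second-to-last letter 'v'. The one such stem in the data (hewigavm → sohewigavm) adds the prefix so-, so the same rule applies.
So pozogivb → sopozogivb.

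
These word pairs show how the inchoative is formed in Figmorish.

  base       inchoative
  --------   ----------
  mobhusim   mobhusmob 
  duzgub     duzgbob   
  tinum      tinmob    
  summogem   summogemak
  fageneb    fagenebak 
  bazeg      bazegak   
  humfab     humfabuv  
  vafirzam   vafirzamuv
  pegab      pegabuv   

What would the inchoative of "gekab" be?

gekabuv

mobhusim and summogem both end in -m yet inflect differently (mobhusmob, summogemak), so the final letter is not what conditions the rule; the last vowel is.
"gekab" has last vowel 'a'. The stems whose last vowel is 'a' (humfab → humfabuv, vafirzam → vafirzamuv, pegab → pegabuv) add -uv.
The other patterns: stems whose last vowel is 'i' or 'u' delete the last vowel and add -ob; stems whose last vowel is 'e' add -ak.
So gekab → gekabuv.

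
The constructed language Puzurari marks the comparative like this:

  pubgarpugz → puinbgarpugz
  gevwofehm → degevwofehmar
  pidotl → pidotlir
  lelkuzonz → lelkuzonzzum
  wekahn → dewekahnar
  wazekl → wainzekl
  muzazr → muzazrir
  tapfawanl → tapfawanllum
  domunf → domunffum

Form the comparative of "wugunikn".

wuingunikn

tapfawanl and pidotl both end in -l yet inflect differently (tapfawanllum, pidotlir), so the final letter is not what conditions the rule; the second-to-last letter is.
"wugunikn" has second-to-last letter 'k'. The one such stem in the data (wazekl → wainzekl) inserts -in- after the first vowel (as does pubgarpugz), so the same rule applies.
The other patterns: stems whose second-to-last letter is 'h' add de- … -ar around the stem; stems whose second-to-last letter is 'n' double the final consonant and add -um; stems whose second-to-last letter is 't' or 'z' add -ir.
So wugunikn → wuingunikn.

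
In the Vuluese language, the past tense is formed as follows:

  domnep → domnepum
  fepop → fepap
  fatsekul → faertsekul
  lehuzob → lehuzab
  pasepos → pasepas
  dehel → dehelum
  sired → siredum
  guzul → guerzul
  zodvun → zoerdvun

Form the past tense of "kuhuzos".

guzul and dehel both end in -l yet inflect differently (guerzul, dehelum), so the final letter is not what conditions the rule; the last vowel is.
"kuhuzos" has last vowel 'o'. The stems whose last vowel is 'o' (lehuzob → lehuzab, fepop → fepap, pasepos → pasepas) change the last vowel to 'a'.
The other patterns: stems whose last vowel is 'u' insert -er- after the first vowel; stems whose last vowel is 'e' add -um.
So kuhuzos → kuhuzas.

kuhuzas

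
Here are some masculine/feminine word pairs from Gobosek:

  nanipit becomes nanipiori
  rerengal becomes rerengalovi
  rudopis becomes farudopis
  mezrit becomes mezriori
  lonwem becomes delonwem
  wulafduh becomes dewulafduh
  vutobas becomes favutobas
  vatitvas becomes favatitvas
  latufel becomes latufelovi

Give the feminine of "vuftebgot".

vuftebgoori

nanipit and rudopis both have last vowel 'i' yet inflect differently (nanipiori, farudopis), so the last vowel is not what conditions the rule; the final letter is.
"vuftebgot" ends in -t. The stems ending in -t (nanipit → nanipiori, mezrit → mezriori) drop the final letter and add -ori.
So vuftebgot → vuftebgoori.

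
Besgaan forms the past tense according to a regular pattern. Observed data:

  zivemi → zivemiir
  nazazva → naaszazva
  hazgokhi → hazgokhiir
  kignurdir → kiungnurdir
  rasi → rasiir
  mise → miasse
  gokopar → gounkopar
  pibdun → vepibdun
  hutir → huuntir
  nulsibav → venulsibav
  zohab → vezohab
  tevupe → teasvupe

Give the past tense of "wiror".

nazazva and gokopar both have last vowel 'a' yet inflect differently (naaszazva, gounkopar), so the last vowel is not what conditions the rule; the final letter is.
"wiror" ends in -r. The stems ending in -r (kignurdir → kiungnurdir, gokopar → gounkopar, hutir → huuntir) insert -un- after the first vowel.
The other patterns: stems ending in -a or -e insert -as- after the first vowel; stems ending in -i add -ir; stems ending in -b, -n or -v add the prefix ve-.
So wiror → wiunror.

wiunror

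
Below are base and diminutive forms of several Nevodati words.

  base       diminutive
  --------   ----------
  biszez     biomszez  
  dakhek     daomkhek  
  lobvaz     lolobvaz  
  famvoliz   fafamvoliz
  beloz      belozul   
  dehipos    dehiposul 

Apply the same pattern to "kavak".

kakavak

biszez and lobvaz both end in -z yet inflect differently (biomszez, lolobvaz), so the final letter is not what conditions the rule; the last vowel is.
"kavak" has last vowel 'a'. The one such stem in the data (lobvaz → lolobvaz) repeats the first consonant+vowel as a prefix (as does famvoliz), so the same rule applies.
The other patterns: stems whose last vowel is 'e' insert -om- after the first vowel; stems whose last vowel is 'o' add -ul.
So kavak → kakavak.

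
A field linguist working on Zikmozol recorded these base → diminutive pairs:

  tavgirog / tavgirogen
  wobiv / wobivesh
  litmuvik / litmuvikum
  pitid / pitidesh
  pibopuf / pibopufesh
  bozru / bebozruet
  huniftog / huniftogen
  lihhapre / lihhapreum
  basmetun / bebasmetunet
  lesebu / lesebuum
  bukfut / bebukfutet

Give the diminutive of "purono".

bozru and lesebu both end in -u yet inflect differently (bebozruet, lesebuum), so the final letter is not what conditions the rule; the first letter is.
"purono" begins with p-. The stems beginning with p- (pibopuf → pibopufesh, pitid → pitidesh) add -esh.
The other patterns: stems beginning with b- add be- … -et around the stem; stems beginning with l- add -um; stems beginning with h- or t- add -en.
So purono → puronoesh.

puronoesh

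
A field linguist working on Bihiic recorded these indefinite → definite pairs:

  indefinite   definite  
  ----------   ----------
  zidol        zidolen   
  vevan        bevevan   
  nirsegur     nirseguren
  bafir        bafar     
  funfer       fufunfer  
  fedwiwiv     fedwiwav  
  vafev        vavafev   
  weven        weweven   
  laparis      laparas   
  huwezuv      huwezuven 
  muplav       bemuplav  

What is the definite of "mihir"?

vafev and fedwiwiv both end in -v yet inflect differently (vavafev, fedwiwav), so the final letter is not what conditions the rule; the last vowel is.
"mihir" has last vowel 'i'. The stems whose last vowel is 'i' (fedwiwiv → fedwiwav, laparis → laparas, bafir → bafar) change the last vowel to 'a'.
The other patterns: stems whose last vowel is 'e' repeat the first consonant+vowel as a prefix; stems whose last vowel is 'a' add the prefix be-; stems whose last vowel is 'o' or 'u' add -en.
So mihir → mihar.

mihar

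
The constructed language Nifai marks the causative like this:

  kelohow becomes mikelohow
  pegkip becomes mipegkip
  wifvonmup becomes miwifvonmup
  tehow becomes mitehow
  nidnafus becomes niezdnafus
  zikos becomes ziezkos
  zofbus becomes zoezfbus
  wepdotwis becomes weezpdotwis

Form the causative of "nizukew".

wifvonmup and nidnafus both have last vowel 'u' yet inflect differently (miwifvonmup, niezdnafus), so the last vowel is not what conditions the rule; the final letter is.
"nizukew" ends in -w. The stems ending in -w (kelohow → mikelohow, tehow → mitehow) add the prefix mi-.
So nizukew → minizukew.

minizukew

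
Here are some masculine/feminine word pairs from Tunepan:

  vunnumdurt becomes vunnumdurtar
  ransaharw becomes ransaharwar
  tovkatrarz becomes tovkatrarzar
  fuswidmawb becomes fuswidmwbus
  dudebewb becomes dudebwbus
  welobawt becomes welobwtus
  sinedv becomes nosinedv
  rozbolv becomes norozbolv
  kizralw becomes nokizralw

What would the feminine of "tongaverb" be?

tongaverbar

vunnumdurt and welobawt both end in -t yet inflect differently (vunnumdurtar, welobwtus), so the final letter is not what conditions the rule; the second-to-last letter is.
"tongaverb" has second-to-last letter 'r'. The stems whose second-to-last letter is 'r' (vunnumdurt → vunnumdurtar, ransaharw → ransaharwar, tovkatrarz → tovkatrarzar) add -ar.
The other patterns: stems whose second-to-last letter is 'w' delete the last vowel and add -us; stems whose second-to-last letter is 'd' or 'l' add the prefix no-.
So tongaverb → tongaverbar.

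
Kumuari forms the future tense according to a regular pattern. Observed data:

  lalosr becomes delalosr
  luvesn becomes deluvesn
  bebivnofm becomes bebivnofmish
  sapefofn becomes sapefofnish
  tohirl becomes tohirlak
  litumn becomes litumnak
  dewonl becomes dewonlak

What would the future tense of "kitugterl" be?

kitugterlak

luvesn and sapefofn both end in -n yet inflect differently (deluvesn, sapefofnish), so the final letter is not what conditions the rule; the second-to-last letter is.
"kitugterl" has second-to-last letter 'r'. The one such stem in the data (tohirl → tohirlak) adds -ak, so the same rule applies.
So kitugterl → kitugterlak.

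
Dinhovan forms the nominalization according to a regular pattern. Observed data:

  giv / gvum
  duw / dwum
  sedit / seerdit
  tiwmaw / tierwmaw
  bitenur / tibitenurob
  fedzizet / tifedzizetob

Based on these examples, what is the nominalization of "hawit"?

haerwit

duw and tiwmaw both end in -w yet inflect differently (dwum, tierwmaw), so the final letter is not what conditions the rule; the number of vowels is.
"hawit" has 2 vowels. The stems with 2 vowels (sedit → seerdit, tiwmaw → tierwmaw) insert -er- after the first vowel.
The other patterns: stems with 1 vowel delete the last vowel and add -um; stems with 3 vowels add ti- … -ob around the stem.
So hawit → haerwit.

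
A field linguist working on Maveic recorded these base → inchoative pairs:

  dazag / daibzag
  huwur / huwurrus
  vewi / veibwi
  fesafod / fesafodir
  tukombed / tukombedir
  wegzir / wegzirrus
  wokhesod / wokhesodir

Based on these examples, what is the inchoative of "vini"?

"vini" ends in -i. The one such stem in the data (vewi → veibwi) inserts -ib- after the first vowel (as does dazag), so the same rule applies.
So vini → viibni.

viibni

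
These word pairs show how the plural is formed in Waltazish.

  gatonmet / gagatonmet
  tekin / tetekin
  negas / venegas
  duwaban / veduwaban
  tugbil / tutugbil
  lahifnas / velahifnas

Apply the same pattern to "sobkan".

vesobkan

tekin and duwaban both end in -n yet inflect differently (tetekin, veduwaban), so the final letter is not what conditions the rule; the last vowel is.
"sobkan" has last vowel 'a'. The stems whose last vowel is 'a' (negas → venegas, lahifnas → velahifnas, duwaban → veduwaban) add the prefix ve-.
The other pattern: stems whose last vowel is 'e' or 'i' repeat the first consonant+vowel as a prefix.
So sobkan → vesobkan.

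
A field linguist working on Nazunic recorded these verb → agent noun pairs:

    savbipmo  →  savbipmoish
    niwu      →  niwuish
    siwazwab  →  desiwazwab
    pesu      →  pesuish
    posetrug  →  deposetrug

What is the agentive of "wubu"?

pesu and posetrug both have last vowel 'u' yet inflect differently (pesuish, deposetrug), so the last vowel is not what conditions the rule; whether the stem ends in a vowel or a consonant is.
"wubu" ends in a vowel. The stems ending in a vowel (pesu → pesuish, savbipmo → savbipmoish, niwu → niwuish) add -ish.
The other pattern: stems ending in a consonant add the prefix de-.
So wubu → wubuish.

wubuish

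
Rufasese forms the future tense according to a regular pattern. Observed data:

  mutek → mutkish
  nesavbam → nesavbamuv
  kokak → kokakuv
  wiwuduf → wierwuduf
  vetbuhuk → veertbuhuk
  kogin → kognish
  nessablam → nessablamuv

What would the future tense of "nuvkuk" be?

nuervkuk

vetbuhuk and kokak both end in -k yet inflect differently (veertbuhuk, kokakuv), so the final letter is not what conditions the rule; the last vowel is.
"nuvkuk" has last vowel 'u'. The stems whose last vowel is 'u' (wiwuduf → wierwuduf, vetbuhuk → veertbuhuk) insert -er- after the first vowel.
The other patterns: stems whose last vowel is 'a' add -uv; stems whose last vowel is 'e' or 'i' delete the last vowel and add -ish.
So nuvkuk → nuervkuk.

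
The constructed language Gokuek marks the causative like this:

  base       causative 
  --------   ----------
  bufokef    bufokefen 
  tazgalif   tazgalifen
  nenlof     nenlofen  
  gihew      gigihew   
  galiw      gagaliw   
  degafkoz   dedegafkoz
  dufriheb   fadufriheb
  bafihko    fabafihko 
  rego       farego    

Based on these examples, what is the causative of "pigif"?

pigifen

bufokef and gihew both have last vowel 'e' yet inflect differently (bufokefen, gigihew), so the last vowel is not what conditions the rule; the final letter is.
"pigif" ends in -f. The stems ending in -f (bufokef → bufokefen, tazgalif → tazgalifen, nenlof → nenlofen) add -en.
The other patterns: stems ending in -w or -z repeat the first consonant+vowel as a prefix; stems ending in -b or -o add the prefix fa-.
So pigif → pigifen.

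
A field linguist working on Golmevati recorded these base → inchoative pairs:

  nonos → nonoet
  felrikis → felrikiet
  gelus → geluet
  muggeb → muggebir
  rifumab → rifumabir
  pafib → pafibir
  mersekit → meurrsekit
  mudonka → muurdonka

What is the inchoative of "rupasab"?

rupasabir

felrikis and pafib both have last vowel 'i' yet inflect differently (felrikiet, pafibir), so the last vowel is not what conditions the rule; the final letter is.
"rupasab" ends in -b. The stems ending in -b (muggeb → muggebir, rifumab → rifumabir, pafib → pafibir) add -ir.
So rupasab → rupasabir.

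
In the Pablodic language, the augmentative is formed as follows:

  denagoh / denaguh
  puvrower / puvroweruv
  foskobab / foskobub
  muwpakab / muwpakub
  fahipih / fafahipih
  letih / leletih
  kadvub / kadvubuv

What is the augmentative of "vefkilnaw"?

"vefkilnaw" has last vowel 'a'. The stems whose last vowel is 'a' (muwpakab → muwpakub, foskobab → foskobub) change the last vowel to 'u'.
The other patterns: stems whose last vowel is 'e' or 'u' add -uv; stems whose last vowel is 'i' repeat the first consonant+vowel as a prefix.
So vefkilnaw → vefkilnuw.

vefkilnuw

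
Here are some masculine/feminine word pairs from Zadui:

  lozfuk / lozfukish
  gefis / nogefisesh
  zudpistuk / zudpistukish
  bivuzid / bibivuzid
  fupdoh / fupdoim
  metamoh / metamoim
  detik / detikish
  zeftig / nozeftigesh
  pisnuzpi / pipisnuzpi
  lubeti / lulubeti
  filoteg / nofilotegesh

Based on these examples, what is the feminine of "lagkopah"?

"lagkopah" ends in -h. The stems ending in -h (metamoh → metamoim, fupdoh → fupdoim) drop the final letter and add -im.
So lagkopah → lagkopaim.

lagkopaim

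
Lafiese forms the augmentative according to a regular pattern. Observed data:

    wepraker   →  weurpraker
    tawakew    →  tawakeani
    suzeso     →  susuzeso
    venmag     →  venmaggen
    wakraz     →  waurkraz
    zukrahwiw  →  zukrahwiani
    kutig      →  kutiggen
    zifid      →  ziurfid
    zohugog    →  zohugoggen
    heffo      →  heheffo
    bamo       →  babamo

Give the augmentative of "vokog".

vokoggen

"vokog" ends in -g. The stems ending in -g (kutig → kutiggen, zohugog → zohugoggen, venmag → venmaggen) double the final consonant and add -en.
So vokog → vokoggen.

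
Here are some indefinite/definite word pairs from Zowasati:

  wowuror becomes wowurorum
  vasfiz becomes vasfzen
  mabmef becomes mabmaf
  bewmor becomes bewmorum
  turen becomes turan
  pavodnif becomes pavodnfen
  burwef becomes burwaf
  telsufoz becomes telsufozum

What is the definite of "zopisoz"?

telsufoz and vasfiz both end in -z yet inflect differently (telsufozum, vasfzen), so the final letter is not what conditions the rule; the last vowel is.
"zopisoz" has last vowel 'o'. The stems whose last vowel is 'o' (bewmor → bewmorum, wowuror → wowurorum, telsufoz → telsufozum) add -um.
The other patterns: stems whose last vowel is 'e' change the last vowel to 'a'; stems whose last vowel is 'i' delete the last vowel and add -en.
So zopisoz → zopisozum.

zopisozum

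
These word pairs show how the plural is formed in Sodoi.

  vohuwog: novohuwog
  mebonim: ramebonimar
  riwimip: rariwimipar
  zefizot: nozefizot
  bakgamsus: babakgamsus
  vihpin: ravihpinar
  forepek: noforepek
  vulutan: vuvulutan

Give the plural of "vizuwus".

vivizuwus

vihpin and vulutan both end in -n yet inflect differently (ravihpinar, vuvulutan), so the final letter is not what conditions the rule; the last vowel is.
"vizuwus" has last vowel 'u'. The one such stem in the data (bakgamsus → babakgamsus) repeats the first consonant+vowel as a prefix (as does vulutan), so the same rule applies.
The other patterns: stems whose last vowel is 'e' or 'o' add the prefix no-; stems whose last vowel is 'i' add ra- … -ar around the stem.
So vizuwus → vivizuwus.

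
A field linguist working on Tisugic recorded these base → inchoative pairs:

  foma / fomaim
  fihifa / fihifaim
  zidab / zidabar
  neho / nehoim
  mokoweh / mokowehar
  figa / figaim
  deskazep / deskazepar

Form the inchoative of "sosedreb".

"sosedreb" ends in a consonant. The stems ending in a consonant (zidab → zidabar, mokoweh → mokowehar, deskazep → deskazepar) add -ar.
The other pattern: stems ending in a vowel add -im.
So sosedreb → sosedrebar.

sosedrebar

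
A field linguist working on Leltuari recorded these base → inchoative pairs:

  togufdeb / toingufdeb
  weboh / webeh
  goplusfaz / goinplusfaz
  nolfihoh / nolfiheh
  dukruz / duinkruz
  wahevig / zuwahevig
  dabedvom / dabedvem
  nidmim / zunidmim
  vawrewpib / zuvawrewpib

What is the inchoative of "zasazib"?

zuzasazib

"zasazib" has last vowel 'i'. The stems whose last vowel is 'i' (vawrewpib → zuvawrewpib, nidmim → zunidmim, wahevig → zuwahevig) add the prefix zu-.
The other patterns: stems whose last vowel is 'o' change the last vowel to 'e'; stems whose last vowel is 'a', 'e' or 'u' insert -in- after the first vowel.
So zasazib → zuzasazib.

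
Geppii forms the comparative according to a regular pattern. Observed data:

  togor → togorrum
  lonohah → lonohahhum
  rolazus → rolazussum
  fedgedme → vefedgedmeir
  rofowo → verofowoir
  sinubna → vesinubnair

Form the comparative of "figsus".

figsussum

sinubna and lonohah both have last vowel 'a' yet inflect differently (vesinubnair, lonohahhum), so the last vowel is not what conditions the rule; whether the stem ends in a vowel or a consonant is.
"figsus" ends in a consonant. The stems ending in a consonant (lonohah → lonohahhum, rolazus → rolazussum, togor → togorrum) double the final consonant and add -um.
The other pattern: stems ending in a vowel add ve- … -ir around the stem.
So figsus → figsussum.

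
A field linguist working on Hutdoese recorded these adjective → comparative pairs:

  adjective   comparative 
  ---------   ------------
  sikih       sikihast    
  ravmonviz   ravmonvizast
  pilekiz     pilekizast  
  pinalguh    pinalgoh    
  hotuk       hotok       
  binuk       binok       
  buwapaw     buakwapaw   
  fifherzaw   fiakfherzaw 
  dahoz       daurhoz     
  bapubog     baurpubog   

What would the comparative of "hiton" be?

"hiton" has last vowel 'o'. The stems whose last vowel is 'o' (dahoz → daurhoz, bapubog → baurpubog) insert -ur- after the first vowel.
So hiton → hiurton.

hiurton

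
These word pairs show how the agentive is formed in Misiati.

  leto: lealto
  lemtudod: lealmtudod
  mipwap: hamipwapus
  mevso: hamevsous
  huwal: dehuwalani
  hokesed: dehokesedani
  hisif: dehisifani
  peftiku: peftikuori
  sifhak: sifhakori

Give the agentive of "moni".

leto and mevso both end in -o yet inflect differently (lealto, hamevsous), so the final letter is not what conditions the rule; the first letter is.
"moni" begins with m-. The stems beginning with m- (mipwap → hamipwapus, mevso → hamevsous) add ha- … -us around the stem.
The other patterns: stems beginning with l- insert -al- after the first vowel; stems beginning with h- add de- … -ani around the stem; stems beginning with p- or s- add -ori.
So moni → hamonius.

hamonius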